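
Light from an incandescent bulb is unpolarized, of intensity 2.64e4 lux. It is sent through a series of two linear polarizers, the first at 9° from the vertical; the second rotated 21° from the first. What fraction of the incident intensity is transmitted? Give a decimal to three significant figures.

I/I₀ ≈ 0.436

Unpolarized light through the first polarizer → I₁ = 2.64e4 lux/2 = 1.32e+04 lux, polarized at 9°.
I₂ = I₁ · cos²(21°) = 1.32e+04 · 0.8716 = 1.15e+04 lux.
Transmitted fraction = 0.4358.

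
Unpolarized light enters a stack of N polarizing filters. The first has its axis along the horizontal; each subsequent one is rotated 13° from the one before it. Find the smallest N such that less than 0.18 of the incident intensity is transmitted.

N = 21

First polarizer halves the unpolarized light: factor 1/2.
Each further stage multiplies by cos²(13°) = 0.9494.
After N polarizers: T = 0.5·0.9494^(N−1). Require T < 0.18 ⇒ N−1 > ln(0.18/0.5)/ln(0.9494) = 19.67, so N−1 ≥ 20 and N = 21.
Check: N=21 gives T = 0.177 < 0.18; N=20 gives T = 0.1864.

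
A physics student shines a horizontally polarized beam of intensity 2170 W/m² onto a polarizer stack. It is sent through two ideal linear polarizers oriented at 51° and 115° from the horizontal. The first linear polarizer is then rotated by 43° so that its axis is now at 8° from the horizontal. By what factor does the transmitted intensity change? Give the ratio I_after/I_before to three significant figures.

Before rotation:
I₁ = I₀ cos²(51° − 0°) = I₀ cos²(51°) = 0.396 I₀.
I₂ = I₁ cos²(115° − 51°) = 0.396 I₀ · cos²(64°) = 0.07611 I₀.
After rotation:
I₁ = I₀ cos²(8° − 0°) = I₀ cos²(8°) = 0.9806 I₀.
Angle between axes 1 and 2: 73°. I₂ = 0.9806 I₀ · cos²(73°) = 0.08383 I₀.
Ratio = 0.08383 / 0.07611 = 1.101.

I_new/I_old ≈ 1.10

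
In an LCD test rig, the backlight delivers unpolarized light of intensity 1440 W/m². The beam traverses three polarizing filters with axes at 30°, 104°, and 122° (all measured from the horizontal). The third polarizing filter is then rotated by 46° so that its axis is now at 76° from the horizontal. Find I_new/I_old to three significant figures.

I_new/I_old ≈ 0.862

Before rotation:
Unpolarized light through the first polarizer → I₁ = ½ I₀, now polarized at 30°.
I₂ = I₁ cos²(104° − 30°) = 0.5 I₀ · cos²(74°) = 0.03799 I₀.
I₃ = I₂ cos²(122° − 104°) = 0.03799 I₀ · cos²(18°) = 0.03436 I₀.
After rotation:
Unpolarized light through the first polarizer → I₁ = ½ I₀, now polarized at 30°.
I₂ = I₁ cos²(104° − 30°) = 0.5 I₀ · cos²(74°) = 0.03799 I₀.
I₃ = I₂ cos²(76° − 104°) = 0.03799 I₀ · cos²(28°) = 0.02962 I₀.
Ratio = 0.02962 / 0.03436 = 0.8619.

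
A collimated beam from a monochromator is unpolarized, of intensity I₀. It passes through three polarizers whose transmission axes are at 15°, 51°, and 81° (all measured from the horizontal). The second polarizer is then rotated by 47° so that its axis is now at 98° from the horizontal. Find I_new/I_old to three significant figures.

I_new/I_old ≈ 0.0277

Before rotation:
Unpolarized light through the first polarizer → I₁ = ½ I₀, now polarized at 15°.
I₂ = I₁ cos²(51° − 15°) = 0.5 I₀ · cos²(36°) = 0.3273 I₀.
I₃ = I₂ cos²(81° − 51°) = 0.3273 I₀ · cos²(30°) = 0.2454 I₀.
After rotation:
Unpolarized light through the first polarizer → I₁ = ½ I₀, now polarized at 15°.
I₂ = I₁ cos²(98° − 15°) = 0.5 I₀ · cos²(83°) = 0.007426 I₀.
I₃ = I₂ cos²(81° − 98°) = 0.007426 I₀ · cos²(17°) = 0.006791 I₀.
Ratio = 0.006791 / 0.2454 = 0.02767.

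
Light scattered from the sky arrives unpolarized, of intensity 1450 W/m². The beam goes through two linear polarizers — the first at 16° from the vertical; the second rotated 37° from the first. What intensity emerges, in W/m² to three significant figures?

Unpolarized light through the first polarizer → I₁ = 1450 W/m²/2 = 725 W/m², polarized at 16°.
I₂ = I₁ · cos²(37°) = 725 · 0.6378 = 462.4 W/m².

I ≈ 462 W/m²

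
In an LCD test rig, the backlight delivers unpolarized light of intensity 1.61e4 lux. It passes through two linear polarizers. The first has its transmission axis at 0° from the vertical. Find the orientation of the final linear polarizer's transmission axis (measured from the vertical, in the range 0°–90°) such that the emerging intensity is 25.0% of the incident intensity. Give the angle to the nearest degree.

Unpolarized light through the first polarizer → I₁ = ½ I₀, now polarized at 0°.
Need I₂/I₀ = 0.25, so cos²(θ − 0°) = 0.25 / 0.5 = 0.5.
θ − 0° = arccos(√0.5) = 45.0°, giving θ ≈ 0 + 45.0 = 45.0°.

θ ≈ 45°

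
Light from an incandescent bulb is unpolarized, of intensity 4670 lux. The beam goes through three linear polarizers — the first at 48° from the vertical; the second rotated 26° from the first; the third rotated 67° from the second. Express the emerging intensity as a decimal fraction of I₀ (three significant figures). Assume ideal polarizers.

I/I₀ ≈ 0.0617

Unpolarized light through the first polarizer → I₁ = 4670 lux/2 = 2335 lux, polarized at 48°.
I₂ = I₁ · cos²(26°) = 2335 · 0.8078 = 1886 lux.
I₃ = I₂ · cos²(67°) = 1886 · 0.1527 = 288 lux.
Transmitted fraction = 0.06167.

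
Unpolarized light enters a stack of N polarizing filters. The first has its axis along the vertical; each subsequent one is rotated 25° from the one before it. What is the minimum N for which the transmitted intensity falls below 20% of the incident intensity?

N = 6

First polarizer halves the unpolarized light: factor 1/2.
Each further stage multiplies by cos²(25°) = 0.8214.
After N polarizers: T = 0.5·0.8214^(N−1). Require T < 0.20 ⇒ N−1 > ln(0.20/0.5)/ln(0.8214) = 4.66, so N−1 ≥ 5 and N = 6.
Check: N=6 gives T = 0.187 < 0.20; N=5 gives T = 0.2276.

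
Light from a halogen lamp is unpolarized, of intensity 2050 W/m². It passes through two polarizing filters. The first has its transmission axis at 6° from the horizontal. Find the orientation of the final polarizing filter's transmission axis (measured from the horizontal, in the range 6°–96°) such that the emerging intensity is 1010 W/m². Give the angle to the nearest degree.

θ ≈ 13°

Unpolarized light through the first polarizer → I₁ = ½ I₀, now polarized at 6°.
Target fraction: 1010 / 2050 W/m² = 0.4927 of I₀.
Need I₂/I₀ = 0.4927, so cos²(θ − 6°) = 0.4927 / 0.5 = 0.9854.
θ − 6° = arccos(√0.9854) = 6.9°, giving θ ≈ 6 + 6.9 = 12.9°.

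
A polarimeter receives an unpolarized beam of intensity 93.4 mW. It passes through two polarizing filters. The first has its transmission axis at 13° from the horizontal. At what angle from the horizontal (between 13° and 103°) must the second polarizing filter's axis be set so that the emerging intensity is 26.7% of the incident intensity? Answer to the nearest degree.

Unpolarized light through the first polarizer → I₁ = ½ I₀, now polarized at 13°.
Need I₂/I₀ = 0.267, so cos²(θ − 13°) = 0.267 / 0.5 = 0.534.
θ − 13° = arccos(√0.534) = 43.1°, giving θ ≈ 13 + 43.1 = 56.1°.

θ ≈ 56°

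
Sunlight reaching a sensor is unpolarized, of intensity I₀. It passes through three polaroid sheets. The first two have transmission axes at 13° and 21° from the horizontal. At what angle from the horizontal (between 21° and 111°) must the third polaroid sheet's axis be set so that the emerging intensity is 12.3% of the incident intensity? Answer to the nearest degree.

Unpolarized light through the first polarizer → I₁ = ½ I₀, now polarized at 13°.
I₂ = I₁ cos²(21° − 13°) = 0.5 I₀ · cos²(8°) = 0.4903 I₀.
Need I₃/I₀ = 0.123, so cos²(θ − 21°) = 0.123 / 0.4903 = 0.2509.
θ − 21° = arccos(√0.2509) = 59.9°, giving θ ≈ 21 + 59.9 = 80.9°.

θ ≈ 81°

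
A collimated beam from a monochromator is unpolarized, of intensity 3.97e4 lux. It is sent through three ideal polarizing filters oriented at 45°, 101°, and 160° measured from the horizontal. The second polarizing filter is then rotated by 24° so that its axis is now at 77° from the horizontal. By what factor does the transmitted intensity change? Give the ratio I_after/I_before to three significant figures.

I_new/I_old ≈ 0.129

Before rotation:
Unpolarized light through the first polarizer → I₁ = ½ I₀, now polarized at 45°.
I₂ = I₁ cos²(101° − 45°) = 0.5 I₀ · cos²(56°) = 0.1563 I₀.
I₃ = I₂ cos²(160° − 101°) = 0.1563 I₀ · cos²(59°) = 0.04147 I₀.
After rotation:
Unpolarized light through the first polarizer → I₁ = ½ I₀, now polarized at 45°.
I₂ = I₁ cos²(77° − 45°) = 0.5 I₀ · cos²(32°) = 0.3596 I₀.
I₃ = I₂ cos²(160° − 77°) = 0.3596 I₀ · cos²(83°) = 0.005341 I₀.
Ratio = 0.005341 / 0.04147 = 0.1288.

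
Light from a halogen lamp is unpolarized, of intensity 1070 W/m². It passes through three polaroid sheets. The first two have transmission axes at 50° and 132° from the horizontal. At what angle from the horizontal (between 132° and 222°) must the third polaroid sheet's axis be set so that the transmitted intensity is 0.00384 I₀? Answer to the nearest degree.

Unpolarized light through the first polarizer → I₁ = ½ I₀, now polarized at 50°.
I₂ = I₁ cos²(132° − 50°) = 0.5 I₀ · cos²(82°) = 0.009685 I₀.
Need I₃/I₀ = 0.00384, so cos²(θ − 132°) = 0.00384 / 0.009685 = 0.3965.
θ − 132° = arccos(√0.3965) = 51.0°, giving θ ≈ 132 + 51.0 = 183.0°.

θ ≈ 183°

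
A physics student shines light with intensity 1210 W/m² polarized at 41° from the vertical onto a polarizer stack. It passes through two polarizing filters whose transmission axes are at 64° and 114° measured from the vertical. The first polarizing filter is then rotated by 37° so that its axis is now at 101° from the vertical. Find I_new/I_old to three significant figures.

I_new/I_old ≈ 0.678

Before rotation:
I₁ = I₀ cos²(64° − 41°) = I₀ cos²(23°) = 0.8473 I₀.
I₂ = I₁ cos²(114° − 64°) = 0.8473 I₀ · cos²(50°) = 0.3501 I₀.
After rotation:
I₁ = I₀ cos²(101° − 41°) = I₀ cos²(60°) = 0.25 I₀.
I₂ = I₁ cos²(114° − 101°) = 0.25 I₀ · cos²(13°) = 0.2373 I₀.
Ratio = 0.2373 / 0.3501 = 0.678.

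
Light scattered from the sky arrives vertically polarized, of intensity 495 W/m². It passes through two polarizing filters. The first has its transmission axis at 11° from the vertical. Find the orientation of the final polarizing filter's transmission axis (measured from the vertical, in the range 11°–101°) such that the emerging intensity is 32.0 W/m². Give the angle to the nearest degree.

θ ≈ 86°

I₁ = I₀ cos²(11° − 0°) = I₀ cos²(11°) = 0.9636 I₀.
Target fraction: 32.0 / 495 W/m² = 0.06465 of I₀.
Need I₂/I₀ = 0.06465, so cos²(θ − 11°) = 0.06465 / 0.9636 = 0.06709.
θ − 11° = arccos(√0.06709) = 75.0°, giving θ ≈ 11 + 75.0 = 86.0°.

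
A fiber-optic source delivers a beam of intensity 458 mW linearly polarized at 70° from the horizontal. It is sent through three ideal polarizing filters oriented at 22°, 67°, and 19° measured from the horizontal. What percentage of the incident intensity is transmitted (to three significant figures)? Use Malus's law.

By Malus's law, I₁ = 458 mW · cos²(48°) = 205.1 mW.
I₂ = I₁ · cos²(45°) = 205.1 · 0.5 = 102.5 mW.
I₃ = I₂ · cos²(48°) = 102.5 · 0.4477 = 45.91 mW.
That is 10.02% of the incident intensity.

≈ 10.0%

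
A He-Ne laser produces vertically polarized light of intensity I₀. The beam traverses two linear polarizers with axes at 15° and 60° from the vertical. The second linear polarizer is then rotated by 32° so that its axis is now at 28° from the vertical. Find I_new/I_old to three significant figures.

Before rotation:
By Malus's law, I₁ = I₀ cos²(15° − 0°) = I₀ cos²(15°) = 0.933 I₀.
I₂ = I₁ cos²(60° − 15°) = 0.933 I₀ · cos²(45°) = 0.4665 I₀.
After rotation:
I₁ = I₀ cos²(15° − 0°) = I₀ cos²(15°) = 0.933 I₀.
I₂ = I₁ cos²(28° − 15°) = 0.933 I₀ · cos²(13°) = 0.8858 I₀.
Ratio = 0.8858 / 0.4665 = 1.899.

I_new/I_old ≈ 1.90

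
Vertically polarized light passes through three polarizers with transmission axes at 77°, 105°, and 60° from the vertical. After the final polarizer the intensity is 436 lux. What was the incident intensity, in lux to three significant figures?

I₁ = I₀ cos²(77° − 0°) = I₀ cos²(77°) = 0.0506 I₀.
I₂ = I₁ cos²(105° − 77°) = 0.0506 I₀ · cos²(28°) = 0.03945 I₀.
I₃ = I₂ cos²(60° − 105°) = 0.03945 I₀ · cos²(45°) = 0.01972 I₀.
So 436 lux = 0.01972 I₀, giving I₀ = 436/0.01972 = 2.21e+04 lux.

I₀ ≈ 2.21e4 lux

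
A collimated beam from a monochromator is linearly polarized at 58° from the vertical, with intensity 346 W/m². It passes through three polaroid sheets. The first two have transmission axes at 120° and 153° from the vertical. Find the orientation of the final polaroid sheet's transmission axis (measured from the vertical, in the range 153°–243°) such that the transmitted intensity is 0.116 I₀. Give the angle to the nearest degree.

θ ≈ 183°

I₁ = I₀ cos²(120° − 58°) = I₀ cos²(62°) = 0.2204 I₀.
I₂ = I₁ cos²(153° − 120°) = 0.2204 I₀ · cos²(33°) = 0.155 I₀.
Need I₃/I₀ = 0.116, so cos²(θ − 153°) = 0.116 / 0.155 = 0.7483.
θ − 153° = arccos(√0.7483) = 30.1°, giving θ ≈ 153 + 30.1 = 183.1°.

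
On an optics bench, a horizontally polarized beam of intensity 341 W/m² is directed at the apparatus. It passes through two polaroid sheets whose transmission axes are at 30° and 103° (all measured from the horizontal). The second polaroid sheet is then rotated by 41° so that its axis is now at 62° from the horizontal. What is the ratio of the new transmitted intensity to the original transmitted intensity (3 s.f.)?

Before rotation:
By Malus's law, I₁ = I₀ cos²(30° − 0°) = I₀ cos²(30°) = 0.75 I₀.
I₂ = I₁ cos²(103° − 30°) = 0.75 I₀ · cos²(73°) = 0.06411 I₀.
After rotation:
I₁ = I₀ cos²(30° − 0°) = I₀ cos²(30°) = 0.75 I₀.
I₂ = I₁ cos²(62° − 30°) = 0.75 I₀ · cos²(32°) = 0.5394 I₀.
Ratio = 0.5394 / 0.06411 = 8.413.

I_new/I_old ≈ 8.41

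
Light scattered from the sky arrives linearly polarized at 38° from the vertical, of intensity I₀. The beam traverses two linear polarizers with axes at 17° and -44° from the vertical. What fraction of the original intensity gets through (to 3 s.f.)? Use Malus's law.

≈ 0.205 I₀

By Malus's law, I₁ = I₀ cos²(17° − 38°) = I₀ cos²(21°) = 0.8716 I₀.
I₂ = I₁ cos²(-44° − 17°) = 0.8716 I₀ · cos²(61°) = 0.2049 I₀.
Transmitted fraction = 0.2049.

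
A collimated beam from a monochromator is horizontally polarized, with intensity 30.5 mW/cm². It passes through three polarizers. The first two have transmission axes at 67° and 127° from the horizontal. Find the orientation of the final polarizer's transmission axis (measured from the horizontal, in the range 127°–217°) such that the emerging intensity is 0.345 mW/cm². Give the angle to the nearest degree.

θ ≈ 184°

By Malus's law, I₁ = I₀ cos²(67° − 0°) = I₀ cos²(67°) = 0.1527 I₀.
I₂ = I₁ cos²(127° − 67°) = 0.1527 I₀ · cos²(60°) = 0.03817 I₀.
Target fraction: 0.345 / 30.5 mW/cm² = 0.01131 of I₀.
Need I₃/I₀ = 0.01131, so cos²(θ − 127°) = 0.01131 / 0.03817 = 0.2964.
θ − 127° = arccos(√0.2964) = 57.0°, giving θ ≈ 127 + 57.0 = 184.0°.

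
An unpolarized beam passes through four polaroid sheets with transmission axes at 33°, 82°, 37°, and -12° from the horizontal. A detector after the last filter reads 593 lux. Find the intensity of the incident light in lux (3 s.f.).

I₀ ≈ 1.28e4 lux

Unpolarized light through the first polarizer → I₁ = ½ I₀, now polarized at 33°.
I₂ = I₁ cos²(82° − 33°) = 0.5 I₀ · cos²(49°) = 0.2152 I₀.
I₃ = I₂ cos²(37° − 82°) = 0.2152 I₀ · cos²(45°) = 0.1076 I₀.
I₄ = I₃ cos²(-12° − 37°) = 0.1076 I₀ · cos²(49°) = 0.04631 I₀.
So 593 lux = 0.04631 I₀, giving I₀ = 593/0.04631 = 1.28e+04 lux.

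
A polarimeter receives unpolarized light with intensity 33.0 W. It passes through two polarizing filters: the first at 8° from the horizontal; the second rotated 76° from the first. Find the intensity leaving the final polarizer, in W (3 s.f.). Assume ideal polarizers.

Unpolarized light through the first polarizer → I₁ = 33.0 W/2 = 16.5 W, polarized at 8°.
I₂ = I₁ · cos²(76°) = 16.5 · 0.05853 = 0.9657 W.

I ≈ 0.966 W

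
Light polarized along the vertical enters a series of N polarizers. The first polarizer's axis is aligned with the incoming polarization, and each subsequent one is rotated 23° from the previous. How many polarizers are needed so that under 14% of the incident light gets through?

First polarizer is aligned with the polarization: full transmission.
Each further stage multiplies by cos²(23°) = 0.8473.
After N polarizers: T = 0.8473^(N−1). Require T < 0.14 ⇒ N−1 > ln(0.14)/ln(0.8473) = 11.87, so N−1 ≥ 12 and N = 13.
Check: N=13 gives T = 0.137 < 0.14; N=12 gives T = 0.1616.

N = 13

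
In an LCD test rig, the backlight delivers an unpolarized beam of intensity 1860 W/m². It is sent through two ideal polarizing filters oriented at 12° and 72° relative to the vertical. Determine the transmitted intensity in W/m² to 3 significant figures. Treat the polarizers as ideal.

I ≈ 233 W/m²

Unpolarized light through the first polarizer → I₁ = 1860 W/m²/2 = 930 W/m², polarized at 12°.
I₂ = I₁ · cos²(60°) = 930 · 0.25 = 232.5 W/m².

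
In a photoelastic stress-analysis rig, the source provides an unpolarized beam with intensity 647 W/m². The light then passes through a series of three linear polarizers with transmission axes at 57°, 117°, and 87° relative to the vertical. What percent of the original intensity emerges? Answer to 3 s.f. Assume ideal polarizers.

≈ 9.38%

Unpolarized light through the first polarizer → I₁ = 647 W/m²/2 = 323.5 W/m², polarized at 57°.
I₂ = I₁ · cos²(60°) = 323.5 · 0.25 = 80.88 W/m².
I₃ = I₂ · cos²(30°) = 80.88 · 0.75 = 60.66 W/m².
That is 9.375% of the incident intensity.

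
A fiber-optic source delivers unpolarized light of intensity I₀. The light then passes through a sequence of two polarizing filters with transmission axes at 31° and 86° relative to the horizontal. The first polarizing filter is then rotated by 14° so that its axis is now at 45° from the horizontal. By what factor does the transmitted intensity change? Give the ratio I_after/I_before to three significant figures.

I_new/I_old ≈ 1.73

Before rotation:
Unpolarized light through the first polarizer → I₁ = ½ I₀, now polarized at 31°.
I₂ = I₁ cos²(86° − 31°) = 0.5 I₀ · cos²(55°) = 0.1645 I₀.
After rotation:
Unpolarized light through the first polarizer → I₁ = ½ I₀, now polarized at 45°.
I₂ = I₁ cos²(86° − 45°) = 0.5 I₀ · cos²(41°) = 0.2848 I₀.
Ratio = 0.2848 / 0.1645 = 1.731.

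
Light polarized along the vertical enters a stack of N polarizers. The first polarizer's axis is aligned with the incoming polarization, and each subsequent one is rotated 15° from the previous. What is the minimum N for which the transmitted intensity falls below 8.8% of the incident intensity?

First polarizer is aligned with the polarization: full transmission.
Each further stage multiplies by cos²(15°) = 0.933.
After N polarizers: T = 0.933^(N−1). Require T < 0.088 ⇒ N−1 > ln(0.088)/ln(0.933) = 35.05, so N−1 ≥ 36 and N = 37.
Check: N=37 gives T = 0.0824 < 0.088; N=36 gives T = 0.08832.

N = 37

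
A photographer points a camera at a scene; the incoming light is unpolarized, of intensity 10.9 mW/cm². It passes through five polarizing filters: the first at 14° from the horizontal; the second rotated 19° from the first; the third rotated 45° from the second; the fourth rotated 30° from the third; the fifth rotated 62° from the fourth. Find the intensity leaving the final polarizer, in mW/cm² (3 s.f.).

Unpolarized light through the first polarizer → I₁ = 10.9 mW/cm²/2 = 5.45 mW/cm², polarized at 14°.
I₂ = I₁ · cos²(19°) = 5.45 · 0.894 = 4.872 mW/cm².
I₃ = I₂ · cos²(45°) = 4.872 · 0.5 = 2.436 mW/cm².
I₄ = I₃ · cos²(30°) = 2.436 · 0.75 = 1.827 mW/cm².
I₅ = I₄ · cos²(62°) = 1.827 · 0.2204 = 0.4027 mW/cm².

I ≈ 0.403 mW/cm²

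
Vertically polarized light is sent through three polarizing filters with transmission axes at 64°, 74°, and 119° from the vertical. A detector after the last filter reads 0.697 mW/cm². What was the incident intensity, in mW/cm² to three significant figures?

I₁ = I₀ cos²(64° − 0°) = I₀ cos²(64°) = 0.1922 I₀.
I₂ = I₁ cos²(74° − 64°) = 0.1922 I₀ · cos²(10°) = 0.1864 I₀.
I₃ = I₂ cos²(119° − 74°) = 0.1864 I₀ · cos²(45°) = 0.09319 I₀.
So 0.697 mW/cm² = 0.09319 I₀, giving I₀ = 0.697/0.09319 = 7.48 mW/cm².

I₀ ≈ 7.48 mW/cm²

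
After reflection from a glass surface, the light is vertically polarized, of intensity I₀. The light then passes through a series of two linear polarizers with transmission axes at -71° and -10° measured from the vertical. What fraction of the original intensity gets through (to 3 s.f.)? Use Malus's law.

≈ 0.0249 I₀

By Malus's law, I₁ = I₀ cos²(-71° − 0°) = I₀ cos²(71°) = 0.106 I₀.
I₂ = I₁ cos²(-10° + 71°) = 0.106 I₀ · cos²(61°) = 0.02491 I₀.
Transmitted fraction = 0.02491.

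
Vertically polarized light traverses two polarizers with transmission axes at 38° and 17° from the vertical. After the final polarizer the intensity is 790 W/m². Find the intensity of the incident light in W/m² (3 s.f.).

By Malus's law, I₁ = I₀ cos²(38° − 0°) = I₀ cos²(38°) = 0.621 I₀.
I₂ = I₁ cos²(17° − 38°) = 0.621 I₀ · cos²(21°) = 0.5412 I₀.
So 790 W/m² = 0.5412 I₀, giving I₀ = 790/0.5412 = 1460 W/m².

I₀ ≈ 1460 W/m²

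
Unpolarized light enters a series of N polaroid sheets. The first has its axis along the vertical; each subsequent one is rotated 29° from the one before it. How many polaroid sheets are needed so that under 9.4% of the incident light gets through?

N = 8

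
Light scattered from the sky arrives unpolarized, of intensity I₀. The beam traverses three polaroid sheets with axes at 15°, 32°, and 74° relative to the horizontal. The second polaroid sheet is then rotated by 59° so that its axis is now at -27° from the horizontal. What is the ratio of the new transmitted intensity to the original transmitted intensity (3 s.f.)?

Before rotation:
Unpolarized light through the first polarizer → I₁ = ½ I₀, now polarized at 15°.
I₂ = I₁ cos²(32° − 15°) = 0.5 I₀ · cos²(17°) = 0.4573 I₀.
I₃ = I₂ cos²(74° − 32°) = 0.4573 I₀ · cos²(42°) = 0.2525 I₀.
After rotation:
Unpolarized light through the first polarizer → I₁ = ½ I₀, now polarized at 15°.
I₂ = I₁ cos²(-27° − 15°) = 0.5 I₀ · cos²(42°) = 0.2761 I₀.
Angle between axes 2 and 3: 79°. I₃ = 0.2761 I₀ · cos²(79°) = 0.01005 I₀.
Ratio = 0.01005 / 0.2525 = 0.03981.

I_new/I_old ≈ 0.0398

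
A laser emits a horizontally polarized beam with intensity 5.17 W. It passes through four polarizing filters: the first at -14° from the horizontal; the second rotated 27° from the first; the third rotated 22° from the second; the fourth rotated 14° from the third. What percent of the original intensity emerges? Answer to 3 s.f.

≈ 60.5%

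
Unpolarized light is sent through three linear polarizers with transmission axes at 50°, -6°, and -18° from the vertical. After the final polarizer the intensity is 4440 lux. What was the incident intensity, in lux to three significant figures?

Unpolarized light through the first polarizer → I₁ = ½ I₀, now polarized at 50°.
I₂ = I₁ cos²(-6° − 50°) = 0.5 I₀ · cos²(56°) = 0.1563 I₀.
I₃ = I₂ cos²(-18° + 6°) = 0.1563 I₀ · cos²(12°) = 0.1496 I₀.
So 4440 lux = 0.1496 I₀, giving I₀ = 4440/0.1496 = 2.968e+04 lux.

I₀ ≈ 2.97e4 lux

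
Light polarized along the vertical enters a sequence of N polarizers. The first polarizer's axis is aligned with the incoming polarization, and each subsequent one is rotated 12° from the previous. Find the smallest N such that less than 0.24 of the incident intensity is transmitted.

N = 34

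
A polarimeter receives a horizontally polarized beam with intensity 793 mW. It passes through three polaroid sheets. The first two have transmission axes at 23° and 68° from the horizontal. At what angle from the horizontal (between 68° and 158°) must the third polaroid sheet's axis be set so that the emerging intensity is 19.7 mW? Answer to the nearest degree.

θ ≈ 144°

By Malus's law, I₁ = I₀ cos²(23° − 0°) = I₀ cos²(23°) = 0.8473 I₀.
I₂ = I₁ cos²(68° − 23°) = 0.8473 I₀ · cos²(45°) = 0.4237 I₀.
Target fraction: 19.7 / 793 mW = 0.02484 of I₀.
Need I₃/I₀ = 0.02484, so cos²(θ − 68°) = 0.02484 / 0.4237 = 0.05864.
θ − 68° = arccos(√0.05864) = 76.0°, giving θ ≈ 68 + 76.0 = 144.0°.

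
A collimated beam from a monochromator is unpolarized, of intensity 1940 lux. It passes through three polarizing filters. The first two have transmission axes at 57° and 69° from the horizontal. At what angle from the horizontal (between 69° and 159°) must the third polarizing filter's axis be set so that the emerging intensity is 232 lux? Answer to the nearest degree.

θ ≈ 129°

Unpolarized light through the first polarizer → I₁ = ½ I₀, now polarized at 57°.
I₂ = I₁ cos²(69° − 57°) = 0.5 I₀ · cos²(12°) = 0.4784 I₀.
Target fraction: 232 / 1940 lux = 0.1196 of I₀.
Need I₃/I₀ = 0.1196, so cos²(θ − 69°) = 0.1196 / 0.4784 = 0.25.
θ − 69° = arccos(√0.25) = 60.0°, giving θ ≈ 69 + 60.0 = 129.0°.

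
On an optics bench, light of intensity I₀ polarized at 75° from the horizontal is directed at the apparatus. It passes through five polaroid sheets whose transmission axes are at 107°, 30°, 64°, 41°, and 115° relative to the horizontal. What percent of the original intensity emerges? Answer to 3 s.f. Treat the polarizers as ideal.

I₁ = I₀ cos²(107° − 75°) = I₀ cos²(32°) = 0.7192 I₀.
I₂ = I₁ cos²(30° − 107°) = 0.7192 I₀ · cos²(77°) = 0.03639 I₀.
I₃ = I₂ cos²(64° − 30°) = 0.03639 I₀ · cos²(34°) = 0.02501 I₀.
I₄ = I₃ cos²(41° − 64°) = 0.02501 I₀ · cos²(23°) = 0.02119 I₀.
I₅ = I₄ cos²(115° − 41°) = 0.02119 I₀ · cos²(74°) = 0.00161 I₀.
That is 0.161% of the incident intensity.

≈ 0.161%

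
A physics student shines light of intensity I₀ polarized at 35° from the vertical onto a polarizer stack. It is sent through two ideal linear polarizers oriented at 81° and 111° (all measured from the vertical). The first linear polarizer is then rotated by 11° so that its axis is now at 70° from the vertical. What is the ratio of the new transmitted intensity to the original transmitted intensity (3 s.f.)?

Before rotation:
I₁ = I₀ cos²(81° − 35°) = I₀ cos²(46°) = 0.4826 I₀.
I₂ = I₁ cos²(111° − 81°) = 0.4826 I₀ · cos²(30°) = 0.3619 I₀.
After rotation:
I₁ = I₀ cos²(70° − 35°) = I₀ cos²(35°) = 0.671 I₀.
I₂ = I₁ cos²(111° − 70°) = 0.671 I₀ · cos²(41°) = 0.3822 I₀.
Ratio = 0.3822 / 0.3619 = 1.056.

I_new/I_old ≈ 1.06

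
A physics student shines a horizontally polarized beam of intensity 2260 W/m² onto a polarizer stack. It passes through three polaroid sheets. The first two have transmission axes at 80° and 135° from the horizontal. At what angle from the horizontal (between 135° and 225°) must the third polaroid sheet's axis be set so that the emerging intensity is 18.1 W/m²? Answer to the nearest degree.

I₁ = I₀ cos²(80° − 0°) = I₀ cos²(80°) = 0.03015 I₀.
I₂ = I₁ cos²(135° − 80°) = 0.03015 I₀ · cos²(55°) = 0.00992 I₀.
Target fraction: 18.1 / 2260 W/m² = 0.008009 of I₀.
Need I₃/I₀ = 0.008009, so cos²(θ − 135°) = 0.008009 / 0.00992 = 0.8073.
θ − 135° = arccos(√0.8073) = 26.0°, giving θ ≈ 135 + 26.0 = 161.0°.

θ ≈ 161°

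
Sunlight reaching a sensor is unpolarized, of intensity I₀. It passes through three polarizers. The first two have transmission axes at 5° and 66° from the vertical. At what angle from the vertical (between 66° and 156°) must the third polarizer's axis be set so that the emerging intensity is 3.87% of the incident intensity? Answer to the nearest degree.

θ ≈ 121°

Unpolarized light through the first polarizer → I₁ = ½ I₀, now polarized at 5°.
I₂ = I₁ cos²(66° − 5°) = 0.5 I₀ · cos²(61°) = 0.1175 I₀.
Need I₃/I₀ = 0.0387, so cos²(θ − 66°) = 0.0387 / 0.1175 = 0.3293.
θ − 66° = arccos(√0.3293) = 55.0°, giving θ ≈ 66 + 55.0 = 121.0°.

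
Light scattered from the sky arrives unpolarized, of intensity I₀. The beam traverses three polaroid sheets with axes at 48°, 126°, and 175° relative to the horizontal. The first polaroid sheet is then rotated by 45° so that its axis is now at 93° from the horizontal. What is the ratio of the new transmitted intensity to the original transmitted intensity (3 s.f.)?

I_new/I_old ≈ 16.3

Before rotation:
Unpolarized light through the first polarizer → I₁ = ½ I₀, now polarized at 48°.
I₂ = I₁ cos²(126° − 48°) = 0.5 I₀ · cos²(78°) = 0.02161 I₀.
I₃ = I₂ cos²(175° − 126°) = 0.02161 I₀ · cos²(49°) = 0.009303 I₀.
After rotation:
Unpolarized light through the first polarizer → I₁ = ½ I₀, now polarized at 93°.
I₂ = I₁ cos²(126° − 93°) = 0.5 I₀ · cos²(33°) = 0.3517 I₀.
I₃ = I₂ cos²(175° − 126°) = 0.3517 I₀ · cos²(49°) = 0.1514 I₀.
Ratio = 0.1514 / 0.009303 = 16.27.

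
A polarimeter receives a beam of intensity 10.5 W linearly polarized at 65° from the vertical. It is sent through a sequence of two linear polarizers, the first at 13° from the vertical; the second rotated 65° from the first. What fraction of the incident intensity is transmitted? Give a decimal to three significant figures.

I₁ = 10.5 W · cos²(52°) = 3.98 W.
I₂ = I₁ · cos²(65°) = 3.98 · 0.1786 = 0.7108 W.
Transmitted fraction = 0.0677.

I/I₀ ≈ 0.0677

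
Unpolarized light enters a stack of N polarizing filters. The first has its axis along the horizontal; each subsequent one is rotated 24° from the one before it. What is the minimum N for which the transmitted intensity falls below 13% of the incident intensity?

N = 9

First polarizer halves the unpolarized light: factor 1/2.
Each further stage multiplies by cos²(24°) = 0.8346.
After N polarizers: T = 0.5·0.8346^(N−1). Require T < 0.13 ⇒ N−1 > ln(0.13/0.5)/ln(0.8346) = 7.45, so N−1 ≥ 8 and N = 9.
Check: N=9 gives T = 0.1177 < 0.13; N=8 gives T = 0.141.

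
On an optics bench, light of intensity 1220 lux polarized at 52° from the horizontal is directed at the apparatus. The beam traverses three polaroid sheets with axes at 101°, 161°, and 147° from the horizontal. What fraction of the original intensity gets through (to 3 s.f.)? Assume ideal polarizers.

I/I₀ ≈ 0.101

By Malus's law, I₁ = 1220 lux · cos²(49°) = 525.1 lux.
I₂ = I₁ · cos²(60°) = 525.1 · 0.25 = 131.3 lux.
I₃ = I₂ · cos²(14°) = 131.3 · 0.9415 = 123.6 lux.
Transmitted fraction = 0.1013.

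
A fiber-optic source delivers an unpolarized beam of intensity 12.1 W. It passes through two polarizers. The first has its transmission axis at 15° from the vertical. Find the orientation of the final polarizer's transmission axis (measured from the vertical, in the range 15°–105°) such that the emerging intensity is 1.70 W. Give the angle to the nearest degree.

Unpolarized light through the first polarizer → I₁ = ½ I₀, now polarized at 15°.
Target fraction: 1.70 / 12.1 W = 0.1405 of I₀.
Need I₂/I₀ = 0.1405, so cos²(θ − 15°) = 0.1405 / 0.5 = 0.281.
θ − 15° = arccos(√0.281) = 58.0°, giving θ ≈ 15 + 58.0 = 73.0°.

θ ≈ 73°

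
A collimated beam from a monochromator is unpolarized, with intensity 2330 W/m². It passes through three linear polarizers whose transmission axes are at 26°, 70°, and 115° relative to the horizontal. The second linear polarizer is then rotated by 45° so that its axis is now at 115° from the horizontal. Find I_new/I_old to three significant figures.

I_new/I_old ≈ 0.00118

Before rotation:
Unpolarized light through the first polarizer → I₁ = ½ I₀, now polarized at 26°.
I₂ = I₁ cos²(70° − 26°) = 0.5 I₀ · cos²(44°) = 0.2587 I₀.
I₃ = I₂ cos²(115° − 70°) = 0.2587 I₀ · cos²(45°) = 0.1294 I₀.
After rotation:
Unpolarized light through the first polarizer → I₁ = ½ I₀, now polarized at 26°.
I₂ = I₁ cos²(115° − 26°) = 0.5 I₀ · cos²(89°) = 0.0001523 I₀.
I₃ = I₂ cos²(115° − 115°) = 0.0001523 I₀ · cos²(0°) = 0.0001523 I₀.
Ratio = 0.0001523 / 0.1294 = 0.001177.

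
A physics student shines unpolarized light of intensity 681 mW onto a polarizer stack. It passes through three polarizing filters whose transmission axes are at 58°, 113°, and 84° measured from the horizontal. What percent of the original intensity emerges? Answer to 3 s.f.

Unpolarized light through the first polarizer → I₁ = 681 mW/2 = 340.5 mW, polarized at 58°.
I₂ = I₁ · cos²(55°) = 340.5 · 0.329 = 112 mW.
I₃ = I₂ · cos²(29°) = 112 · 0.765 = 85.69 mW.
That is 12.58% of the incident intensity.

≈ 12.6%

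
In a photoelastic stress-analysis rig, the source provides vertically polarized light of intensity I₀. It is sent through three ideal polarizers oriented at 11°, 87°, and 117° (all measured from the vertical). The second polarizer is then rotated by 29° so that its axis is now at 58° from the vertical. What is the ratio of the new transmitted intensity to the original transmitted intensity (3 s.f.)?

I_new/I_old ≈ 2.81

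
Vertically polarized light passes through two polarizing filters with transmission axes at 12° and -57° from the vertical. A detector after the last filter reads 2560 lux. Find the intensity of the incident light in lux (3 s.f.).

I₁ = I₀ cos²(12° − 0°) = I₀ cos²(12°) = 0.9568 I₀.
I₂ = I₁ cos²(-57° − 12°) = 0.9568 I₀ · cos²(69°) = 0.1229 I₀.
So 2560 lux = 0.1229 I₀, giving I₀ = 2560/0.1229 = 2.083e+04 lux.

I₀ ≈ 2.08e4 lux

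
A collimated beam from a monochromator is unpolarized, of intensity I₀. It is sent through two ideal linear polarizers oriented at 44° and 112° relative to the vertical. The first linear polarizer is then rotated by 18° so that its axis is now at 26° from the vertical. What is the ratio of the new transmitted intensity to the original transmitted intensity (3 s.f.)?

Before rotation:
Unpolarized light through the first polarizer → I₁ = ½ I₀, now polarized at 44°.
I₂ = I₁ cos²(112° − 44°) = 0.5 I₀ · cos²(68°) = 0.07017 I₀.
After rotation:
Unpolarized light through the first polarizer → I₁ = ½ I₀, now polarized at 26°.
I₂ = I₁ cos²(112° − 26°) = 0.5 I₀ · cos²(86°) = 0.002433 I₀.
Ratio = 0.002433 / 0.07017 = 0.03468.

I_new/I_old ≈ 0.0347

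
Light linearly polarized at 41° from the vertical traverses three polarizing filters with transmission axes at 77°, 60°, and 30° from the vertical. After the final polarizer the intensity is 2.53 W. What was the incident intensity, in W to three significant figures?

I₀ ≈ 5.64 W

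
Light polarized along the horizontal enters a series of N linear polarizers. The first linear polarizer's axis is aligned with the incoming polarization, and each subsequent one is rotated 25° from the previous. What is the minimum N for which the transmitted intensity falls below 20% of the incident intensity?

First polarizer is aligned with the polarization: full transmission.
Each further stage multiplies by cos²(25°) = 0.8214.
After N polarizers: T = 0.8214^(N−1). Require T < 0.20 ⇒ N−1 > ln(0.20)/ln(0.8214) = 8.18, so N−1 ≥ 9 and N = 10.
Check: N=10 gives T = 0.1702 < 0.20; N=9 gives T = 0.2072.

N = 10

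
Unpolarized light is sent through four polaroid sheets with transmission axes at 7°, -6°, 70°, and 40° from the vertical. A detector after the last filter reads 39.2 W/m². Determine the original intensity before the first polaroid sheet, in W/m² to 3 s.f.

Unpolarized light through the first polarizer → I₁ = ½ I₀, now polarized at 7°.
I₂ = I₁ cos²(-6° − 7°) = 0.5 I₀ · cos²(13°) = 0.4747 I₀.
I₃ = I₂ cos²(70° + 6°) = 0.4747 I₀ · cos²(76°) = 0.02778 I₀.
I₄ = I₃ cos²(40° − 70°) = 0.02778 I₀ · cos²(30°) = 0.02084 I₀.
So 39.2 W/m² = 0.02084 I₀, giving I₀ = 39.2/0.02084 = 1881 W/m².

I₀ ≈ 1880 W/m²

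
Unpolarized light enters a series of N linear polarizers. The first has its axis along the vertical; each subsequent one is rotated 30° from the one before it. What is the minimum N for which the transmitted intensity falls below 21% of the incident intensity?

First polarizer halves the unpolarized light: factor 1/2.
Each further stage multiplies by cos²(30°) = 0.75.
After N polarizers: T = 0.5·0.75^(N−1). Require T < 0.21 ⇒ N−1 > ln(0.21/0.5)/ln(0.75) = 3.02, so N−1 ≥ 4 and N = 5.
Check: N=5 gives T = 0.1582 < 0.21; N=4 gives T = 0.2109.

N = 5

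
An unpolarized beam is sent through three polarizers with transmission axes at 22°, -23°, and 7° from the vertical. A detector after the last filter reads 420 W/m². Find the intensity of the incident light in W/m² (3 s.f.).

Unpolarized light through the first polarizer → I₁ = ½ I₀, now polarized at 22°.
I₂ = I₁ cos²(-23° − 22°) = 0.5 I₀ · cos²(45°) = 0.25 I₀.
I₃ = I₂ cos²(7° + 23°) = 0.25 I₀ · cos²(30°) = 0.1875 I₀.
So 420 W/m² = 0.1875 I₀, giving I₀ = 420/0.1875 = 2240 W/m².

I₀ ≈ 2240 W/m²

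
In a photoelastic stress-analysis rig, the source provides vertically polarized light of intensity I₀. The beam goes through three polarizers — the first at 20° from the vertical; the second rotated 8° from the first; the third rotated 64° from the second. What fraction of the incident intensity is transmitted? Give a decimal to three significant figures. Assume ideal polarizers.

By Malus's law, I₁ = I₀ cos²(20° − 0°) = I₀ cos²(20°) = 0.883 I₀.
I₂ = I₁ cos²(8°) = 0.883 · 0.9806 I₀ = 0.8659 I₀.
I₃ = I₂ cos²(64°) = 0.8659 · 0.1922 I₀ = 0.1664 I₀.
Transmitted fraction = 0.1664.

≈ 0.166 I₀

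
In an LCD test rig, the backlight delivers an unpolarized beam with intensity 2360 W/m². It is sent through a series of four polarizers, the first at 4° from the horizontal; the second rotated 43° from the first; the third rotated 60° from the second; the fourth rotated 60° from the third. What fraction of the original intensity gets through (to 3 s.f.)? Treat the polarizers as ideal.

Unpolarized light through the first polarizer → I₁ = 2360 W/m²/2 = 1180 W/m², polarized at 4°.
I₂ = I₁ · cos²(43°) = 1180 · 0.5349 = 631.2 W/m².
I₃ = I₂ · cos²(60°) = 631.2 · 0.25 = 157.8 W/m².
I₄ = I₃ · cos²(60°) = 157.8 · 0.25 = 39.45 W/m².
Transmitted fraction = 0.01671.

I/I₀ ≈ 0.0167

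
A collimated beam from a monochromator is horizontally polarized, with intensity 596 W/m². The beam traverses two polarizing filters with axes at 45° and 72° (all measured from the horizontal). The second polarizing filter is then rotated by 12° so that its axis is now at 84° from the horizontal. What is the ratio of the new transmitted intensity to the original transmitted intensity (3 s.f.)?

Before rotation:
I₁ = I₀ cos²(45° − 0°) = I₀ cos²(45°) = 0.5 I₀.
I₂ = I₁ cos²(72° − 45°) = 0.5 I₀ · cos²(27°) = 0.3969 I₀.
After rotation:
I₁ = I₀ cos²(45° − 0°) = I₀ cos²(45°) = 0.5 I₀.
I₂ = I₁ cos²(84° − 45°) = 0.5 I₀ · cos²(39°) = 0.302 I₀.
Ratio = 0.302 / 0.3969 = 0.7608.

I_new/I_old ≈ 0.761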